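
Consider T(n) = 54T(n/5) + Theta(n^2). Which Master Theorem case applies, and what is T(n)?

Master Theorem for T(n) = 54T(n/5) + O(n^2):

a = 54, b = 5, c = 2
log_b(a) = log_5(54) = 2.4785

Case 1: c = 2 < log_5(54) = 2.4785
T(n) = O(n^(log_5 54))

For T(n) = 54T(n/5) + O(n^2): log_5(54) = 2.4785. This is Case 1 of the Master Theorem (c < log_b(a), work dominated by leaves), giving O(n^(log_5 54)).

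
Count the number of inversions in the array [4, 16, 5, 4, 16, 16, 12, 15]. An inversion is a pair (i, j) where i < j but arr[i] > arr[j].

Finding inversions in [4, 16, 5, 4, 16, 16, 12, 15]:

(1, 2): arr[1]=16 > arr[2]=5
(1, 3): arr[1]=16 > arr[3]=4
(1, 6): arr[1]=16 > arr[6]=12
(1, 7): arr[1]=16 > arr[7]=15
(2, 3): arr[2]=5 > arr[3]=4
(4, 6): arr[4]=16 > arr[6]=12
(4, 7): arr[4]=16 > arr[7]=15
(5, 6): arr[5]=16 > arr[6]=12
(5, 7): arr[5]=16 > arr[7]=15

Total inversions: 9

The array has 9 inversion(s): (1,2), (1,3), (1,6), (1,7), (2,3), (4,6), (4,7), (5,6), (5,7). Each pair (i,j) satisfies i < j and arr[i] > arr[j].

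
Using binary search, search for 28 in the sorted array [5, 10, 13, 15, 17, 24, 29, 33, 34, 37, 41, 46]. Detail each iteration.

Binary search for 28 in [5, 10, 13, 15, 17, 24, 29, 33, 34, 37, 41, 46]:

lo=0, hi=11, mid=5, arr[mid]=24 -> 24 < 28, search right half
lo=6, hi=11, mid=8, arr[mid]=34 -> 34 > 28, search left half
lo=6, hi=7, mid=6, arr[mid]=29 -> 29 > 28, search left half
lo=6 > hi=5, target 28 not found

Binary search determines that 28 is not in the array after 3 comparisons. The search space was exhausted without finding the target.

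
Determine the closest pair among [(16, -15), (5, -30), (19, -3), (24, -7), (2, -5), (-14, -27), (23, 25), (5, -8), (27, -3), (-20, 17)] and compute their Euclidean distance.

Computing all pairwise distances among 10 points:

d((16, -15), (5, -30)) = 18.6011
d((16, -15), (19, -3)) = 12.3693
d((16, -15), (24, -7)) = 11.3137
d((16, -15), (2, -5)) = 17.2047
d((16, -15), (-14, -27)) = 32.311
d((16, -15), (23, 25)) = 40.6079
d((16, -15), (5, -8)) = 13.0384
d((16, -15), (27, -3)) = 16.2788
d((16, -15), (-20, 17)) = 48.1664
d((5, -30), (19, -3)) = 30.4138
d((5, -30), (24, -7)) = 29.8329
d((5, -30), (2, -5)) = 25.1794
d((5, -30), (-14, -27)) = 19.2354
d((5, -30), (23, 25)) = 57.8705
d((5, -30), (5, -8)) = 22.0
d((5, -30), (27, -3)) = 34.8281
d((5, -30), (-20, 17)) = 53.2353
d((19, -3), (24, -7)) = 6.4031
d((19, -3), (2, -5)) = 17.1172
d((19, -3), (-14, -27)) = 40.8044
d((19, -3), (23, 25)) = 28.2843
d((19, -3), (5, -8)) = 14.8661
d((19, -3), (27, -3)) = 8.0
d((19, -3), (-20, 17)) = 43.8292
d((24, -7), (2, -5)) = 22.0907
d((24, -7), (-14, -27)) = 42.9418
d((24, -7), (23, 25)) = 32.0156
d((24, -7), (5, -8)) = 19.0263
d((24, -7), (27, -3)) = 5.0
d((24, -7), (-20, 17)) = 50.1199
d((2, -5), (-14, -27)) = 27.2029
d((2, -5), (23, 25)) = 36.6197
d((2, -5), (5, -8)) = 4.2426 <-- minimum
d((2, -5), (27, -3)) = 25.0799
d((2, -5), (-20, 17)) = 31.1127
d((-14, -27), (23, 25)) = 63.8201
d((-14, -27), (5, -8)) = 26.8701
d((-14, -27), (27, -3)) = 47.5079
d((-14, -27), (-20, 17)) = 44.4072
d((23, 25), (5, -8)) = 37.5899
d((23, 25), (27, -3)) = 28.2843
d((23, 25), (-20, 17)) = 43.7379
d((5, -8), (27, -3)) = 22.561
d((5, -8), (-20, 17)) = 35.3553
d((27, -3), (-20, 17)) = 51.0784

Closest pair: (2, -5) and (5, -8) with distance 4.2426

The closest pair is (2, -5) and (5, -8) with Euclidean distance 4.2426. For 10 points, brute-force pairwise comparison is shown above. For large n, the divide-and-conquer algorithm (sort by x, recurse on halves, check the dividing strip) achieves O(n log n).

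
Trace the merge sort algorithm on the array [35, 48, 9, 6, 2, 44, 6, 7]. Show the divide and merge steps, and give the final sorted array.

Merge sort trace:

Split: [35, 48, 9, 6, 2, 44, 6, 7] -> [35, 48, 9, 6] and [2, 44, 6, 7]
  Split: [35, 48, 9, 6] -> [35, 48] and [9, 6]
    Split: [35, 48] -> [35] and [48]
    Merge: [35] + [48] -> [35, 48]
    Split: [9, 6] -> [9] and [6]
    Merge: [9] + [6] -> [6, 9]
  Merge: [35, 48] + [6, 9] -> [6, 9, 35, 48]
  Split: [2, 44, 6, 7] -> [2, 44] and [6, 7]
    Split: [2, 44] -> [2] and [44]
    Merge: [2] + [44] -> [2, 44]
    Split: [6, 7] -> [6] and [7]
    Merge: [6] + [7] -> [6, 7]
  Merge: [2, 44] + [6, 7] -> [2, 6, 7, 44]
Merge: [6, 9, 35, 48] + [2, 6, 7, 44] -> [2, 6, 6, 7, 9, 35, 44, 48]

Final sorted array: [2, 6, 6, 7, 9, 35, 44, 48]

The merge sort proceeds by recursively splitting the array and merging sorted halves.
After all merges, the sorted array is [2, 6, 6, 7, 9, 35, 44, 48].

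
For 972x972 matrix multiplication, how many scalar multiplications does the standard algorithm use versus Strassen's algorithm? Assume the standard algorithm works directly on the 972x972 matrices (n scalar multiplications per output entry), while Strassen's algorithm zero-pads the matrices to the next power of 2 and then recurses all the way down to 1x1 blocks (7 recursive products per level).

Matrix multiplication for 972x972 matrices:

Strassen's algorithm requires power-of-2 dimensions. Pad 972x972 to 1024x1024 (next power of 2).

Standard algorithm: 972^3 = 918330048 multiplications
Strassen's algorithm: 7^(log2(1024)) = 7^10 = 282475249 multiplications
Savings: 918330048 - 282475249 = 635854799 multiplications

Standard: 918330048 multiplications (972^3). Strassen: 282475249 multiplications (7^10, after padding to 1024x1024). Strassen reduces 8 recursive multiplications to 7 at each level.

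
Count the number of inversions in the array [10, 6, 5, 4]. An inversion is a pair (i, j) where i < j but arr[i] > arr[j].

Finding inversions in [10, 6, 5, 4]:

(0, 1): arr[0]=10 > arr[1]=6
(0, 2): arr[0]=10 > arr[2]=5
(0, 3): arr[0]=10 > arr[3]=4
(1, 2): arr[1]=6 > arr[2]=5
(1, 3): arr[1]=6 > arr[3]=4
(2, 3): arr[2]=5 > arr[3]=4

Total inversions: 6

The array has 6 inversion(s): (0,1), (0,2), (0,3), (1,2), (1,3), (2,3). Each pair (i,j) satisfies i < j and arr[i] > arr[j].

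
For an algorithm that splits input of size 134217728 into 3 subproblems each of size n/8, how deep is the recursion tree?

For divide and conquer with division factor 8:

Problem sizes at each level:
Level 0: 134217728
Level 1: 16777216
Level 2: 2097152
Level 3: 262144
Level 4: 32768
Level 5: 4096
Level 6: 512
Level 7: 64
Level 8: 8
Level 9: 1

The root is level 0 and the size-1 base case is level 9 (the tree spans levels 0 through 9, i.e. 10 levels counting the root), so the depth is the number of divisions: log_8(134217728) = 9

The recursion tree depth is log_8(134217728) = 9. At each level, the problem size is divided by 8, so it takes 9 divisions to reduce to a base case of size 1. The algorithm makes 3 recursive calls at each level.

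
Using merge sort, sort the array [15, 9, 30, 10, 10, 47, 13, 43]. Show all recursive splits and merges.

Merge sort trace:

Split: [15, 9, 30, 10, 10, 47, 13, 43] -> [15, 9, 30, 10] and [10, 47, 13, 43]
  Split: [15, 9, 30, 10] -> [15, 9] and [30, 10]
    Split: [15, 9] -> [15] and [9]
    Merge: [15] + [9] -> [9, 15]
    Split: [30, 10] -> [30] and [10]
    Merge: [30] + [10] -> [10, 30]
  Merge: [9, 15] + [10, 30] -> [9, 10, 15, 30]
  Split: [10, 47, 13, 43] -> [10, 47] and [13, 43]
    Split: [10, 47] -> [10] and [47]
    Merge: [10] + [47] -> [10, 47]
    Split: [13, 43] -> [13] and [43]
    Merge: [13] + [43] -> [13, 43]
  Merge: [10, 47] + [13, 43] -> [10, 13, 43, 47]
Merge: [9, 10, 15, 30] + [10, 13, 43, 47] -> [9, 10, 10, 13, 15, 30, 43, 47]

Final sorted array: [9, 10, 10, 13, 15, 30, 43, 47]

The merge sort proceeds by recursively splitting the array and merging sorted halves.
After all merges, the sorted array is [9, 10, 10, 13, 15, 30, 43, 47].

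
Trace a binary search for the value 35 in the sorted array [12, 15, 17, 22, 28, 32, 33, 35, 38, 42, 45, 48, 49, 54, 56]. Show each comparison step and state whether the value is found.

Binary search for 35 in [12, 15, 17, 22, 28, 32, 33, 35, 38, 42, 45, 48, 49, 54, 56]:

lo=0, hi=14, mid=7, arr[mid]=35 -> Found target at index 7!

Binary search finds 35 at index 7 after 1 comparisons. The search repeatedly halves the search space by comparing with the middle element.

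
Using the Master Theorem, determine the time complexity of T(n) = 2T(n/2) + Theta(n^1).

Master Theorem for T(n) = 2T(n/2) + O(n^1):

a = 2, b = 2, c = 1
log_b(a) = log_2(2) = 1.0000

Case 2: c = 1 = log_2(2) = 1.0000
T(n) = O(n^1 log n) = O(n log n)

For T(n) = 2T(n/2) + O(n^1): log_2(2) = 1.0000. This is Case 2 of the Master Theorem (c = log_b(a), equal work at all levels), giving O(n log n).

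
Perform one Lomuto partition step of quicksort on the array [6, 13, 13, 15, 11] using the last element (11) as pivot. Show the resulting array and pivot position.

Lomuto partition with pivot = 11:

Initial array: [6, 13, 13, 15, 11]

arr[0]=6 <= 11: swap with position 0, array becomes [6, 13, 13, 15, 11]
arr[1]=13 > 11: no swap
arr[2]=13 > 11: no swap
arr[3]=15 > 11: no swap

Place pivot at position 1: [6, 11, 13, 15, 13]
Pivot position: 1

After partitioning with pivot 11, the array becomes [6, 11, 13, 15, 13]. The pivot is placed at index 1. All elements to the left of the pivot are <= 11, and all elements to the right are > 11.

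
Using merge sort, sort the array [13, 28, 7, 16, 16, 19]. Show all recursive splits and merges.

Merge sort trace:

Split: [13, 28, 7, 16, 16, 19] -> [13, 28, 7] and [16, 16, 19]
  Split: [13, 28, 7] -> [13] and [28, 7]
    Split: [28, 7] -> [28] and [7]
    Merge: [28] + [7] -> [7, 28]
  Merge: [13] + [7, 28] -> [7, 13, 28]
  Split: [16, 16, 19] -> [16] and [16, 19]
    Split: [16, 19] -> [16] and [19]
    Merge: [16] + [19] -> [16, 19]
  Merge: [16] + [16, 19] -> [16, 16, 19]
Merge: [7, 13, 28] + [16, 16, 19] -> [7, 13, 16, 16, 19, 28]

Final sorted array: [7, 13, 16, 16, 19, 28]

The merge sort proceeds by recursively splitting the array and merging sorted halves.
After all merges, the sorted array is [7, 13, 16, 16, 19, 28].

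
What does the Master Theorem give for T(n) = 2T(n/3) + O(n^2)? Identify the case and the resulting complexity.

Master Theorem for T(n) = 2T(n/3) + O(n^2):

a = 2, b = 3, c = 2
log_b(a) = log_3(2) = 0.6309

Case 3: c = 2 > log_3(2) = 0.6309
T(n) = O(n^2) = O(n^2)

For T(n) = 2T(n/3) + O(n^2): log_3(2) = 0.6309. This is Case 3 of the Master Theorem (c > log_b(a), work dominated by root), giving O(n^2).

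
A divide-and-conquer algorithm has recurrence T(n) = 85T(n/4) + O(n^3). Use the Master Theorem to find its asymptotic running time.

Master Theorem for T(n) = 85T(n/4) + O(n^3):

a = 85, b = 4, c = 3
log_b(a) = log_4(85) = 3.2047

Case 1: c = 3 < log_4(85) = 3.2047
T(n) = O(n^(log_4 85))

For T(n) = 85T(n/4) + O(n^3): log_4(85) = 3.2047. This is Case 1 of the Master Theorem (c < log_b(a), work dominated by leaves), giving O(n^(log_4 85)).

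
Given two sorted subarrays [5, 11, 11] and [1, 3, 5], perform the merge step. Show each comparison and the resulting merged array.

Merging process:

Compare 5 vs 1: take 1 from right. Merged: [1]
Compare 5 vs 3: take 3 from right. Merged: [1, 3]
Compare 5 vs 5: take 5 from left. Merged: [1, 3, 5]
Compare 11 vs 5: take 5 from right. Merged: [1, 3, 5, 5]
Append remaining from left: [11, 11]. Merged: [1, 3, 5, 5, 11, 11]

Final merged array: [1, 3, 5, 5, 11, 11]
Total comparisons: 4

The merged array is [1, 3, 5, 5, 11, 11], requiring 4 comparisons. The merge step runs in O(n) time where n is the total number of elements.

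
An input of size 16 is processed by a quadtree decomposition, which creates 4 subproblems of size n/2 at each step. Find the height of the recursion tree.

For divide and conquer with division factor 2:

Problem sizes at each level:
Level 0: 16
Level 1: 8
Level 2: 4
Level 3: 2
Level 4: 1

The root is level 0 and the size-1 base case is level 4 (the tree spans levels 0 through 4, i.e. 5 levels counting the root), so the depth is the number of divisions: log_2(16) = 4

The recursion tree depth is log_2(16) = 4. At each level, the problem size is divided by 2, so it takes 4 divisions to reduce to a base case of size 1. The algorithm makes 4 recursive calls at each level.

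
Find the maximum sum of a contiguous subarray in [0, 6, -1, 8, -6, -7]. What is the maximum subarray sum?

Using Kadane's algorithm on [0, 6, -1, 8, -6, -7]:

Scanning through the array:
Position 1 (value 6): max_ending_here = 6, max_so_far = 6
Position 2 (value -1): max_ending_here = 5, max_so_far = 6
Position 3 (value 8): max_ending_here = 13, max_so_far = 13
Position 4 (value -6): max_ending_here = 7, max_so_far = 13
Position 5 (value -7): max_ending_here = 0, max_so_far = 13

Maximum subarray: [0, 6, -1, 8]
Maximum sum: 13

The maximum subarray is [0, 6, -1, 8] with sum 13. This subarray runs from index 0 to index 3.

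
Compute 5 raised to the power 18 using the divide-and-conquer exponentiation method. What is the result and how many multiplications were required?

Computing 5^18 by squaring (build up from 5^1; each line after the first costs one multiplication):

5^1 = 5
5^2 = (5^1)^2 = 5^2 = 25
5^4 = (5^2)^2 = 25^2 = 625
5^8 = (5^4)^2 = 625^2 = 390625
5^9 = 5 * 5^8 = 5 * 390625 = 1953125
5^18 = (5^9)^2 = 1953125^2 = 3814697265625

Result: 3814697265625
Multiplications needed: 5 (5 lines after 5^1)

5^18 = 3814697265625. Using exponentiation by squaring, this requires 5 multiplications. The key idea: if the exponent is even, square the half-power; if odd, multiply by the base once.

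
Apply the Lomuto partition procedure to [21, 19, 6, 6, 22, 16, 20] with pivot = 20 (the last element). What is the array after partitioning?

Lomuto partition with pivot = 20:

Initial array: [21, 19, 6, 6, 22, 16, 20]

arr[0]=21 > 20: no swap
arr[1]=19 <= 20: swap with position 0, array becomes [19, 21, 6, 6, 22, 16, 20]
arr[2]=6 <= 20: swap with position 1, array becomes [19, 6, 21, 6, 22, 16, 20]
arr[3]=6 <= 20: swap with position 2, array becomes [19, 6, 6, 21, 22, 16, 20]
arr[4]=22 > 20: no swap
arr[5]=16 <= 20: swap with position 3, array becomes [19, 6, 6, 16, 22, 21, 20]

Place pivot at position 4: [19, 6, 6, 16, 20, 21, 22]
Pivot position: 4

After partitioning with pivot 20, the array becomes [19, 6, 6, 16, 20, 21, 22]. The pivot is placed at index 4. All elements to the left of the pivot are <= 20, and all elements to the right are > 20.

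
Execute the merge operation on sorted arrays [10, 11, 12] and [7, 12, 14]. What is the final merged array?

Merging process:

Compare 10 vs 7: take 7 from right. Merged: [7]
Compare 10 vs 12: take 10 from left. Merged: [7, 10]
Compare 11 vs 12: take 11 from left. Merged: [7, 10, 11]
Compare 12 vs 12: take 12 from left. Merged: [7, 10, 11, 12]
Append remaining from right: [12, 14]. Merged: [7, 10, 11, 12, 12, 14]

Final merged array: [7, 10, 11, 12, 12, 14]
Total comparisons: 4

The merged array is [7, 10, 11, 12, 12, 14], requiring 4 comparisons. The merge step runs in O(n) time where n is the total number of elements.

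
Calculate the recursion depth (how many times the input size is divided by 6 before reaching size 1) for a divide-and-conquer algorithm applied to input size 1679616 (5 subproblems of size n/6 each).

For divide and conquer with division factor 6:

Problem sizes at each level:
Level 0: 1679616
Level 1: 279936
Level 2: 46656
Level 3: 7776
Level 4: 1296
Level 5: 216
Level 6: 36
Level 7: 6
Level 8: 1

The root is level 0 and the size-1 base case is level 8 (the tree spans levels 0 through 8, i.e. 9 levels counting the root), so the depth is the number of divisions: log_6(1679616) = 8

The recursion tree depth is log_6(1679616) = 8. At each level, the problem size is divided by 6, so it takes 8 divisions to reduce to a base case of size 1. The algorithm makes 5 recursive calls at each level.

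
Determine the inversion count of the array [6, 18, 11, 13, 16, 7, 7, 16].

Finding inversions in [6, 18, 11, 13, 16, 7, 7, 16]:

(1, 2): arr[1]=18 > arr[2]=11
(1, 3): arr[1]=18 > arr[3]=13
(1, 4): arr[1]=18 > arr[4]=16
(1, 5): arr[1]=18 > arr[5]=7
(1, 6): arr[1]=18 > arr[6]=7
(1, 7): arr[1]=18 > arr[7]=16
(2, 5): arr[2]=11 > arr[5]=7
(2, 6): arr[2]=11 > arr[6]=7
(3, 5): arr[3]=13 > arr[5]=7
(3, 6): arr[3]=13 > arr[6]=7
(4, 5): arr[4]=16 > arr[5]=7
(4, 6): arr[4]=16 > arr[6]=7

Total inversions: 12

The array has 12 inversion(s): (1,2), (1,3), (1,4), (1,5), (1,6), (1,7), (2,5), (2,6), (3,5), (3,6), (4,5), (4,6). Each pair (i,j) satisfies i < j and arr[i] > arr[j].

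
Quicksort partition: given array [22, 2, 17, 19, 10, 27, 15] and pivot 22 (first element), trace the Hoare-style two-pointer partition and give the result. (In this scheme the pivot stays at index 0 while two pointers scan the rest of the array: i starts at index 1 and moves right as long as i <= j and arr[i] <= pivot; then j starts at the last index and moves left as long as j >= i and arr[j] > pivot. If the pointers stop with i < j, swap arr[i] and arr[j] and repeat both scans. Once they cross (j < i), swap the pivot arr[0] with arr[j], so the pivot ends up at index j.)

Hoare-style two-pointer partition with pivot = 22:

Initial array: [22, 2, 17, 19, 10, 27, 15]

Pointers start at i = 1, j = 6.
i stops at index 5 (arr[5]=27 > 22), j stops at index 6 (arr[6]=15 <= 22): swap arr[5] and arr[6], array becomes [22, 2, 17, 19, 10, 15, 27]
i ends at 6, j ends at 5: the pointers have crossed (j < i), so scanning stops.

Swap pivot arr[0] with arr[5] to place pivot at position 5: [15, 2, 17, 19, 10, 22, 27]
Pivot position: 5

After partitioning with pivot 22, the array becomes [15, 2, 17, 19, 10, 22, 27]. The pivot is placed at index 5. All elements to the left of the pivot are <= 22, and all elements to the right are > 22.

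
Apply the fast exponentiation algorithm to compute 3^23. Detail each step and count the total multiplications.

Computing 3^23 by squaring (build up from 3^1; each line after the first costs one multiplication):

3^1 = 3
3^2 = (3^1)^2 = 3^2 = 9
3^4 = (3^2)^2 = 9^2 = 81
3^5 = 3 * 3^4 = 3 * 81 = 243
3^10 = (3^5)^2 = 243^2 = 59049
3^11 = 3 * 3^10 = 3 * 59049 = 177147
3^22 = (3^11)^2 = 177147^2 = 31381059609
3^23 = 3 * 3^22 = 3 * 31381059609 = 94143178827

Result: 94143178827
Multiplications needed: 7 (7 lines after 3^1)

3^23 = 94143178827. Using exponentiation by squaring, this requires 7 multiplications. The key idea: if the exponent is even, square the half-power; if odd, multiply by the base once.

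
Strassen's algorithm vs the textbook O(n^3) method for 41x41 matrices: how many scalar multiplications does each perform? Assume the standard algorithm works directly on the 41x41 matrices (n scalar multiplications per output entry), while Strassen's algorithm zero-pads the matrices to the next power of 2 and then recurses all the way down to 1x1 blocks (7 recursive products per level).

Matrix multiplication for 41x41 matrices:

Strassen's algorithm requires power-of-2 dimensions. Pad 41x41 to 64x64 (next power of 2).

Standard algorithm: 41^3 = 68921 multiplications
Strassen's algorithm: 7^(log2(64)) = 7^6 = 117649 multiplications
Difference: 68921 - 117649 = -48728 (Strassen uses MORE here due to padding overhead — for small or just-over-power-of-2 n, padding can outweigh the per-level savings)

Standard: 68921 multiplications (41^3). Strassen: 117649 multiplications (7^6, after padding to 64x64). Strassen reduces 8 recursive multiplications to 7 at each level.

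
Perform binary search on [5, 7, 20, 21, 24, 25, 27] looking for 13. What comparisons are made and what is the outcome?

Binary search for 13 in [5, 7, 20, 21, 24, 25, 27]:

lo=0, hi=6, mid=3, arr[mid]=21 -> 21 > 13, search left half
lo=0, hi=2, mid=1, arr[mid]=7 -> 7 < 13, search right half
lo=2, hi=2, mid=2, arr[mid]=20 -> 20 > 13, search left half
lo=2 > hi=1, target 13 not found

Binary search determines that 13 is not in the array after 3 comparisons. The search space was exhausted without finding the target.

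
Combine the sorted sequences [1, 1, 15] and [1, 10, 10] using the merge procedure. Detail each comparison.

Merging process:

Compare 1 vs 1: take 1 from left. Merged: [1]
Compare 1 vs 1: take 1 from left. Merged: [1, 1]
Compare 15 vs 1: take 1 from right. Merged: [1, 1, 1]
Compare 15 vs 10: take 10 from right. Merged: [1, 1, 1, 10]
Compare 15 vs 10: take 10 from right. Merged: [1, 1, 1, 10, 10]
Append remaining from left: [15]. Merged: [1, 1, 1, 10, 10, 15]

Final merged array: [1, 1, 1, 10, 10, 15]
Total comparisons: 5

The merged array is [1, 1, 1, 10, 10, 15], requiring 5 comparisons. The merge step runs in O(n) time where n is the total number of elements.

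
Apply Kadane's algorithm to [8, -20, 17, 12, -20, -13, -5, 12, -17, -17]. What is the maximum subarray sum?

Using Kadane's algorithm on [8, -20, 17, 12, -20, -13, -5, 12, -17, -17]:

Scanning through the array:
Position 1 (value -20): max_ending_here = -12, max_so_far = 8
Position 2 (value 17): max_ending_here = 17, max_so_far = 17
Position 3 (value 12): max_ending_here = 29, max_so_far = 29
Position 4 (value -20): max_ending_here = 9, max_so_far = 29
Position 5 (value -13): max_ending_here = -4, max_so_far = 29
Position 6 (value -5): max_ending_here = -5, max_so_far = 29
Position 7 (value 12): max_ending_here = 12, max_so_far = 29
Position 8 (value -17): max_ending_here = -5, max_so_far = 29
Position 9 (value -17): max_ending_here = -17, max_so_far = 29

Maximum subarray: [17, 12]
Maximum sum: 29

The maximum subarray is [17, 12] with sum 29. This subarray runs from index 2 to index 3.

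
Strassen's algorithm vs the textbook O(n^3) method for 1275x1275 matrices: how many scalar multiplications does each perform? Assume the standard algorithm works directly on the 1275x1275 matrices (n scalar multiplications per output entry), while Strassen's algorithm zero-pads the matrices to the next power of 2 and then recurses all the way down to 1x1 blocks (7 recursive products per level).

Matrix multiplication for 1275x1275 matrices:

Strassen's algorithm requires power-of-2 dimensions. Pad 1275x1275 to 2048x2048 (next power of 2).

Standard algorithm: 1275^3 = 2072671875 multiplications
Strassen's algorithm: 7^(log2(2048)) = 7^11 = 1977326743 multiplications
Savings: 2072671875 - 1977326743 = 95345132 multiplications

Standard: 2072671875 multiplications (1275^3). Strassen: 1977326743 multiplications (7^11, after padding to 2048x2048). Strassen reduces 8 recursive multiplications to 7 at each level.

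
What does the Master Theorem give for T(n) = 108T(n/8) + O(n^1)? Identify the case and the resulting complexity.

Master Theorem for T(n) = 108T(n/8) + O(n^1):

a = 108, b = 8, c = 1
log_b(a) = log_8(108) = 2.2516

Case 1: c = 1 < log_8(108) = 2.2516
T(n) = O(n^(log_8 108))

For T(n) = 108T(n/8) + O(n^1): log_8(108) = 2.2516. This is Case 1 of the Master Theorem (c < log_b(a), work dominated by leaves), giving O(n^(log_8 108)).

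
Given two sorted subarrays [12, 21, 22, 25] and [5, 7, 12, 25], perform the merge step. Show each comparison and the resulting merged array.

Merging process:

Compare 12 vs 5: take 5 from right. Merged: [5]
Compare 12 vs 7: take 7 from right. Merged: [5, 7]
Compare 12 vs 12: take 12 from left. Merged: [5, 7, 12]
Compare 21 vs 12: take 12 from right. Merged: [5, 7, 12, 12]
Compare 21 vs 25: take 21 from left. Merged: [5, 7, 12, 12, 21]
Compare 22 vs 25: take 22 from left. Merged: [5, 7, 12, 12, 21, 22]
Compare 25 vs 25: take 25 from left. Merged: [5, 7, 12, 12, 21, 22, 25]
Append remaining from right: [25]. Merged: [5, 7, 12, 12, 21, 22, 25, 25]

Final merged array: [5, 7, 12, 12, 21, 22, 25, 25]
Total comparisons: 7

The merged array is [5, 7, 12, 12, 21, 22, 25, 25], requiring 7 comparisons. The merge step runs in O(n) time where n is the total number of elements.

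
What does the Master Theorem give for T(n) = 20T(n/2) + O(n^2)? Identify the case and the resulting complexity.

Master Theorem for T(n) = 20T(n/2) + O(n^2):

a = 20, b = 2, c = 2
log_b(a) = log_2(20) = 4.3219

Case 1: c = 2 < log_2(20) = 4.3219
T(n) = O(n^(log_2 20))

For T(n) = 20T(n/2) + O(n^2): log_2(20) = 4.3219. This is Case 1 of the Master Theorem (c < log_b(a), work dominated by leaves), giving O(n^(log_2 20)).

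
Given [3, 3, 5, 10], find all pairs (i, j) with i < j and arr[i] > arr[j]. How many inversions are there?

Finding inversions in [3, 3, 5, 10]:


Total inversions: 0

The array has 0 inversions. It is already sorted.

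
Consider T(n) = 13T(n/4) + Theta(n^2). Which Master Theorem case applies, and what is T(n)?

Master Theorem for T(n) = 13T(n/4) + O(n^2):

a = 13, b = 4, c = 2
log_b(a) = log_4(13) = 1.8502

Case 3: c = 2 > log_4(13) = 1.8502
T(n) = O(n^2) = O(n^2)

For T(n) = 13T(n/4) + O(n^2): log_4(13) = 1.8502. This is Case 3 of the Master Theorem (c > log_b(a), work dominated by root), giving O(n^2).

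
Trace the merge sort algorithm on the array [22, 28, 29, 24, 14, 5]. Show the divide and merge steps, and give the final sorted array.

Merge sort trace:

Split: [22, 28, 29, 24, 14, 5] -> [22, 28, 29] and [24, 14, 5]
  Split: [22, 28, 29] -> [22] and [28, 29]
    Split: [28, 29] -> [28] and [29]
    Merge: [28] + [29] -> [28, 29]
  Merge: [22] + [28, 29] -> [22, 28, 29]
  Split: [24, 14, 5] -> [24] and [14, 5]
    Split: [14, 5] -> [14] and [5]
    Merge: [14] + [5] -> [5, 14]
  Merge: [24] + [5, 14] -> [5, 14, 24]
Merge: [22, 28, 29] + [5, 14, 24] -> [5, 14, 22, 24, 28, 29]

Final sorted array: [5, 14, 22, 24, 28, 29]

The merge sort proceeds by recursively splitting the array and merging sorted halves.
After all merges, the sorted array is [5, 14, 22, 24, 28, 29].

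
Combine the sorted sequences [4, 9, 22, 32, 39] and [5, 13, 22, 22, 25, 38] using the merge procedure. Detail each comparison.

Merging process:

Compare 4 vs 5: take 4 from left. Merged: [4]
Compare 9 vs 5: take 5 from right. Merged: [4, 5]
Compare 9 vs 13: take 9 from left. Merged: [4, 5, 9]
Compare 22 vs 13: take 13 from right. Merged: [4, 5, 9, 13]
Compare 22 vs 22: take 22 from left. Merged: [4, 5, 9, 13, 22]
Compare 32 vs 22: take 22 from right. Merged: [4, 5, 9, 13, 22, 22]
Compare 32 vs 22: take 22 from right. Merged: [4, 5, 9, 13, 22, 22, 22]
Compare 32 vs 25: take 25 from right. Merged: [4, 5, 9, 13, 22, 22, 22, 25]
Compare 32 vs 38: take 32 from left. Merged: [4, 5, 9, 13, 22, 22, 22, 25, 32]
Compare 39 vs 38: take 38 from right. Merged: [4, 5, 9, 13, 22, 22, 22, 25, 32, 38]
Append remaining from left: [39]. Merged: [4, 5, 9, 13, 22, 22, 22, 25, 32, 38, 39]

Final merged array: [4, 5, 9, 13, 22, 22, 22, 25, 32, 38, 39]
Total comparisons: 10

The merged array is [4, 5, 9, 13, 22, 22, 22, 25, 32, 38, 39], requiring 10 comparisons. The merge step runs in O(n) time where n is the total number of elements.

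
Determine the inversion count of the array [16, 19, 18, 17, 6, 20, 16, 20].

Finding inversions in [16, 19, 18, 17, 6, 20, 16, 20]:

(0, 4): arr[0]=16 > arr[4]=6
(1, 2): arr[1]=19 > arr[2]=18
(1, 3): arr[1]=19 > arr[3]=17
(1, 4): arr[1]=19 > arr[4]=6
(1, 6): arr[1]=19 > arr[6]=16
(2, 3): arr[2]=18 > arr[3]=17
(2, 4): arr[2]=18 > arr[4]=6
(2, 6): arr[2]=18 > arr[6]=16
(3, 4): arr[3]=17 > arr[4]=6
(3, 6): arr[3]=17 > arr[6]=16
(5, 6): arr[5]=20 > arr[6]=16

Total inversions: 11

The array has 11 inversion(s): (0,4), (1,2), (1,3), (1,4), (1,6), (2,3), (2,4), (2,6), (3,4), (3,6), (5,6). Each pair (i,j) satisfies i < j and arr[i] > arr[j].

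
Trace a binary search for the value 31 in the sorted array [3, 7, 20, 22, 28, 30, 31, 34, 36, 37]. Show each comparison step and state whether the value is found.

Binary search for 31 in [3, 7, 20, 22, 28, 30, 31, 34, 36, 37]:

lo=0, hi=9, mid=4, arr[mid]=28 -> 28 < 31, search right half
lo=5, hi=9, mid=7, arr[mid]=34 -> 34 > 31, search left half
lo=5, hi=6, mid=5, arr[mid]=30 -> 30 < 31, search right half
lo=6, hi=6, mid=6, arr[mid]=31 -> Found target at index 6!

Binary search finds 31 at index 6 after 4 comparisons. The search repeatedly halves the search space by comparing with the middle element.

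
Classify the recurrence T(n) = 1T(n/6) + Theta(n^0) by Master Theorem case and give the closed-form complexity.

Master Theorem for T(n) = 1T(n/6) + O(n^0):

a = 1, b = 6, c = 0
log_b(a) = log_6(1) = 0.0000

Case 2: c = 0 = log_6(1) = 0.0000
T(n) = O(n^0 log n) = O(log n)

For T(n) = 1T(n/6) + O(n^0): log_6(1) = 0.0000. This is Case 2 of the Master Theorem (c = log_b(a), equal work at all levels), giving O(log n).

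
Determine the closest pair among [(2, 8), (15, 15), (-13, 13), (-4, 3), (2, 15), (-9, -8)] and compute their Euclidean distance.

Computing all pairwise distances among 6 points:

d((2, 8), (15, 15)) = 14.7648
d((2, 8), (-13, 13)) = 15.8114
d((2, 8), (-4, 3)) = 7.8102
d((2, 8), (2, 15)) = 7.0 <-- minimum
d((2, 8), (-9, -8)) = 19.4165
d((15, 15), (-13, 13)) = 28.0713
d((15, 15), (-4, 3)) = 22.4722
d((15, 15), (2, 15)) = 13.0
d((15, 15), (-9, -8)) = 33.2415
d((-13, 13), (-4, 3)) = 13.4536
d((-13, 13), (2, 15)) = 15.1327
d((-13, 13), (-9, -8)) = 21.3776
d((-4, 3), (2, 15)) = 13.4164
d((-4, 3), (-9, -8)) = 12.083
d((2, 15), (-9, -8)) = 25.4951

Closest pair: (2, 8) and (2, 15) with distance 7.0

The closest pair is (2, 8) and (2, 15) with Euclidean distance 7.0. For 6 points, brute-force pairwise comparison is shown above. For large n, the divide-and-conquer algorithm (sort by x, recurse on halves, check the dividing strip) achieves O(n log n).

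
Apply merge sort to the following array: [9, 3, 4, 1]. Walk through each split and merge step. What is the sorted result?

Merge sort trace:

Split: [9, 3, 4, 1] -> [9, 3] and [4, 1]
  Split: [9, 3] -> [9] and [3]
  Merge: [9] + [3] -> [3, 9]
  Split: [4, 1] -> [4] and [1]
  Merge: [4] + [1] -> [1, 4]
Merge: [3, 9] + [1, 4] -> [1, 3, 4, 9]

Final sorted array: [1, 3, 4, 9]

The merge sort proceeds by recursively splitting the array and merging sorted halves.
After all merges, the sorted array is [1, 3, 4, 9].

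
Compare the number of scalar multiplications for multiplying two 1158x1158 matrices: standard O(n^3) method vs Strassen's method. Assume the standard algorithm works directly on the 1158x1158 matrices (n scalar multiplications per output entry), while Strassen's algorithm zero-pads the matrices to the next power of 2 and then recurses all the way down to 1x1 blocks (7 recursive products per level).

Matrix multiplication for 1158x1158 matrices:

Strassen's algorithm requires power-of-2 dimensions. Pad 1158x1158 to 2048x2048 (next power of 2).

Standard algorithm: 1158^3 = 1552836312 multiplications
Strassen's algorithm: 7^(log2(2048)) = 7^11 = 1977326743 multiplications
Difference: 1552836312 - 1977326743 = -424490431 (Strassen uses MORE here due to padding overhead — for small or just-over-power-of-2 n, padding can outweigh the per-level savings)

Standard: 1552836312 multiplications (1158^3). Strassen: 1977326743 multiplications (7^11, after padding to 2048x2048). Strassen reduces 8 recursive multiplications to 7 at each level.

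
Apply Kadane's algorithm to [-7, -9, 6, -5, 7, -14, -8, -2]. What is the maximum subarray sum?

Using Kadane's algorithm on [-7, -9, 6, -5, 7, -14, -8, -2]:

Scanning through the array:
Position 1 (value -9): max_ending_here = -9, max_so_far = -7
Position 2 (value 6): max_ending_here = 6, max_so_far = 6
Position 3 (value -5): max_ending_here = 1, max_so_far = 6
Position 4 (value 7): max_ending_here = 8, max_so_far = 8
Position 5 (value -14): max_ending_here = -6, max_so_far = 8
Position 6 (value -8): max_ending_here = -8, max_so_far = 8
Position 7 (value -2): max_ending_here = -2, max_so_far = 8

Maximum subarray: [6, -5, 7]
Maximum sum: 8

The maximum subarray is [6, -5, 7] with sum 8. This subarray runs from index 2 to index 4.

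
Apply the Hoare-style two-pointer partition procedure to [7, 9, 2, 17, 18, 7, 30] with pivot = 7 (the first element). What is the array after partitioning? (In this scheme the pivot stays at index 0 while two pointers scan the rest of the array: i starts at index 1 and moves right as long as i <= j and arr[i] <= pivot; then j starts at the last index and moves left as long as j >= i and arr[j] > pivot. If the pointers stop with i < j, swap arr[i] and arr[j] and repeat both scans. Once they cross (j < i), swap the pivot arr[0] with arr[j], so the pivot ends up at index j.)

Hoare-style two-pointer partition with pivot = 7:

Initial array: [7, 9, 2, 17, 18, 7, 30]

Pointers start at i = 1, j = 6.
i stops at index 1 (arr[1]=9 > 7), j stops at index 5 (arr[5]=7 <= 7): swap arr[1] and arr[5], array becomes [7, 7, 2, 17, 18, 9, 30]
i ends at 3, j ends at 2: the pointers have crossed (j < i), so scanning stops.

Swap pivot arr[0] with arr[2] to place pivot at position 2: [2, 7, 7, 17, 18, 9, 30]
Pivot position: 2

After partitioning with pivot 7, the array becomes [2, 7, 7, 17, 18, 9, 30]. The pivot is placed at index 2. All elements to the left of the pivot are <= 7, and all elements to the right are > 7.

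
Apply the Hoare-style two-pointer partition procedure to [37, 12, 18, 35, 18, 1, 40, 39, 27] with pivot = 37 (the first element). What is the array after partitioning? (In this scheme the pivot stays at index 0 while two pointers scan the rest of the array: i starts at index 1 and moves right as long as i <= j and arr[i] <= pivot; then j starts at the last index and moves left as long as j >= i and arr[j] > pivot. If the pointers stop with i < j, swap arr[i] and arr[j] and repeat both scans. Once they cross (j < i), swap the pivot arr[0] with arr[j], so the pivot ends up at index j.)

Hoare-style two-pointer partition with pivot = 37:

Initial array: [37, 12, 18, 35, 18, 1, 40, 39, 27]

Pointers start at i = 1, j = 8.
i stops at index 6 (arr[6]=40 > 37), j stops at index 8 (arr[8]=27 <= 37): swap arr[6] and arr[8], array becomes [37, 12, 18, 35, 18, 1, 27, 39, 40]
i ends at 7, j ends at 6: the pointers have crossed (j < i), so scanning stops.

Swap pivot arr[0] with arr[6] to place pivot at position 6: [27, 12, 18, 35, 18, 1, 37, 39, 40]
Pivot position: 6

After partitioning with pivot 37, the array becomes [27, 12, 18, 35, 18, 1, 37, 39, 40]. The pivot is placed at index 6. All elements to the left of the pivot are <= 37, and all elements to the right are > 37.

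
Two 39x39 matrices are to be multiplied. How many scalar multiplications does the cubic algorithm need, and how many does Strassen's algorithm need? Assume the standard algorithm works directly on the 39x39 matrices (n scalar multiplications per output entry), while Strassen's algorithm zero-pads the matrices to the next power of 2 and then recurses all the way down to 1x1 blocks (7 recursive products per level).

Matrix multiplication for 39x39 matrices:

Strassen's algorithm requires power-of-2 dimensions. Pad 39x39 to 64x64 (next power of 2).

Standard algorithm: 39^3 = 59319 multiplications
Strassen's algorithm: 7^(log2(64)) = 7^6 = 117649 multiplications
Difference: 59319 - 117649 = -58330 (Strassen uses MORE here due to padding overhead — for small or just-over-power-of-2 n, padding can outweigh the per-level savings)

Standard: 59319 multiplications (39^3). Strassen: 117649 multiplications (7^6, after padding to 64x64). Strassen reduces 8 recursive multiplications to 7 at each level.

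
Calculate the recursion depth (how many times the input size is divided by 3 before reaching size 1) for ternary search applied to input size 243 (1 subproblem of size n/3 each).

For divide and conquer with division factor 3:

Problem sizes at each level:
Level 0: 243
Level 1: 81
Level 2: 27
Level 3: 9
Level 4: 3
Level 5: 1

The root is level 0 and the size-1 base case is level 5 (the tree spans levels 0 through 5, i.e. 6 levels counting the root), so the depth is the number of divisions: log_3(243) = 5

The recursion tree depth is log_3(243) = 5. At each level, the problem size is divided by 3, so it takes 5 divisions to reduce to a base case of size 1. The algorithm makes 1 recursive call at each level.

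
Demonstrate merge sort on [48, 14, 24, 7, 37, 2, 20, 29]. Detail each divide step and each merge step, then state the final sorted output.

Merge sort trace:

Split: [48, 14, 24, 7, 37, 2, 20, 29] -> [48, 14, 24, 7] and [37, 2, 20, 29]
  Split: [48, 14, 24, 7] -> [48, 14] and [24, 7]
    Split: [48, 14] -> [48] and [14]
    Merge: [48] + [14] -> [14, 48]
    Split: [24, 7] -> [24] and [7]
    Merge: [24] + [7] -> [7, 24]
  Merge: [14, 48] + [7, 24] -> [7, 14, 24, 48]
  Split: [37, 2, 20, 29] -> [37, 2] and [20, 29]
    Split: [37, 2] -> [37] and [2]
    Merge: [37] + [2] -> [2, 37]
    Split: [20, 29] -> [20] and [29]
    Merge: [20] + [29] -> [20, 29]
  Merge: [2, 37] + [20, 29] -> [2, 20, 29, 37]
Merge: [7, 14, 24, 48] + [2, 20, 29, 37] -> [2, 7, 14, 20, 24, 29, 37, 48]

Final sorted array: [2, 7, 14, 20, 24, 29, 37, 48]

The merge sort proceeds by recursively splitting the array and merging sorted halves.
After all merges, the sorted array is [2, 7, 14, 20, 24, 29, 37, 48].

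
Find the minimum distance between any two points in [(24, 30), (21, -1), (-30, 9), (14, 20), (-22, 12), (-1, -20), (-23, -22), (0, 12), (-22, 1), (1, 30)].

Computing all pairwise distances among 10 points:

d((24, 30), (21, -1)) = 31.1448
d((24, 30), (-30, 9)) = 57.9396
d((24, 30), (14, 20)) = 14.1421
d((24, 30), (-22, 12)) = 49.3964
d((24, 30), (-1, -20)) = 55.9017
d((24, 30), (-23, -22)) = 70.0928
d((24, 30), (0, 12)) = 30.0
d((24, 30), (-22, 1)) = 54.3783
d((24, 30), (1, 30)) = 23.0
d((21, -1), (-30, 9)) = 51.9711
d((21, -1), (14, 20)) = 22.1359
d((21, -1), (-22, 12)) = 44.9222
d((21, -1), (-1, -20)) = 29.0689
d((21, -1), (-23, -22)) = 48.7545
d((21, -1), (0, 12)) = 24.6982
d((21, -1), (-22, 1)) = 43.0465
d((21, -1), (1, 30)) = 36.8917
d((-30, 9), (14, 20)) = 45.3542
d((-30, 9), (-22, 12)) = 8.544 <-- minimum
d((-30, 9), (-1, -20)) = 41.0122
d((-30, 9), (-23, -22)) = 31.7805
d((-30, 9), (0, 12)) = 30.1496
d((-30, 9), (-22, 1)) = 11.3137
d((-30, 9), (1, 30)) = 37.4433
d((14, 20), (-22, 12)) = 36.8782
d((14, 20), (-1, -20)) = 42.72
d((14, 20), (-23, -22)) = 55.9732
d((14, 20), (0, 12)) = 16.1245
d((14, 20), (-22, 1)) = 40.7063
d((14, 20), (1, 30)) = 16.4012
d((-22, 12), (-1, -20)) = 38.2753
d((-22, 12), (-23, -22)) = 34.0147
d((-22, 12), (0, 12)) = 22.0
d((-22, 12), (-22, 1)) = 11.0
d((-22, 12), (1, 30)) = 29.2062
d((-1, -20), (-23, -22)) = 22.0907
d((-1, -20), (0, 12)) = 32.0156
d((-1, -20), (-22, 1)) = 29.6985
d((-1, -20), (1, 30)) = 50.04
d((-23, -22), (0, 12)) = 41.0488
d((-23, -22), (-22, 1)) = 23.0217
d((-23, -22), (1, 30)) = 57.2713
d((0, 12), (-22, 1)) = 24.5967
d((0, 12), (1, 30)) = 18.0278
d((-22, 1), (1, 30)) = 37.0135

Closest pair: (-30, 9) and (-22, 12) with distance 8.544

The closest pair is (-30, 9) and (-22, 12) with Euclidean distance 8.544. For 10 points, brute-force pairwise comparison is shown above. For large n, the divide-and-conquer algorithm (sort by x, recurse on halves, check the dividing strip) achieves O(n log n).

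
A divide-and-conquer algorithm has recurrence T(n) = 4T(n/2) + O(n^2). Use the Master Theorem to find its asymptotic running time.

Master Theorem for T(n) = 4T(n/2) + O(n^2):

a = 4, b = 2, c = 2
log_b(a) = log_2(4) = 2.0000

Case 2: c = 2 = log_2(4) = 2.0000
T(n) = O(n^2 log n) = O(n^2 log n)

For T(n) = 4T(n/2) + O(n^2): log_2(4) = 2.0000. This is Case 2 of the Master Theorem (c = log_b(a), equal work at all levels), giving O(n^2 log n).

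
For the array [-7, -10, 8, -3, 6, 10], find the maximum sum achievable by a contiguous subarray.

Using Kadane's algorithm on [-7, -10, 8, -3, 6, 10]:

Scanning through the array:
Position 1 (value -10): max_ending_here = -10, max_so_far = -7
Position 2 (value 8): max_ending_here = 8, max_so_far = 8
Position 3 (value -3): max_ending_here = 5, max_so_far = 8
Position 4 (value 6): max_ending_here = 11, max_so_far = 11
Position 5 (value 10): max_ending_here = 21, max_so_far = 21

Maximum subarray: [8, -3, 6, 10]
Maximum sum: 21

The maximum subarray is [8, -3, 6, 10] with sum 21. This subarray runs from index 2 to index 5.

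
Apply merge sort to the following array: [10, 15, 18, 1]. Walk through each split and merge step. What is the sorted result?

Merge sort trace:

Split: [10, 15, 18, 1] -> [10, 15] and [18, 1]
  Split: [10, 15] -> [10] and [15]
  Merge: [10] + [15] -> [10, 15]
  Split: [18, 1] -> [18] and [1]
  Merge: [18] + [1] -> [1, 18]
Merge: [10, 15] + [1, 18] -> [1, 10, 15, 18]

Final sorted array: [1, 10, 15, 18]

The merge sort proceeds by recursively splitting the array and merging sorted halves.
After all merges, the sorted array is [1, 10, 15, 18].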